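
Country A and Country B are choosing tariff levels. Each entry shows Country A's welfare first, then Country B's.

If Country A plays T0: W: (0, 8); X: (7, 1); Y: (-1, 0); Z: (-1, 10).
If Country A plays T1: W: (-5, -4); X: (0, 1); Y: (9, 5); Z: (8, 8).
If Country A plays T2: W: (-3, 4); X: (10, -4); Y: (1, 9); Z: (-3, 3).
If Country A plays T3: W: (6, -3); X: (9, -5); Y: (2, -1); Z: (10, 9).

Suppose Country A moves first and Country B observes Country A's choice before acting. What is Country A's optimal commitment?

Backward induction with Country A moving first.
- T0 → Country B plays Z (best of 8, 1, 0, 10); Country A gets -1.
- T1 → Country B plays Z (best of -4, 1, 5, 8); Country A gets 8.
- T2 → Country B plays Y (best of 4, -4, 9, 3); Country A gets 1.
- T3 → Country B plays Z (best of -3, -5, -1, 9); Country A gets 10.
Maximizing over -1, 8, 1, 10, Country A chooses T3. Subgame-perfect outcome: (T3, Z) with payoffs (10, 9).

T3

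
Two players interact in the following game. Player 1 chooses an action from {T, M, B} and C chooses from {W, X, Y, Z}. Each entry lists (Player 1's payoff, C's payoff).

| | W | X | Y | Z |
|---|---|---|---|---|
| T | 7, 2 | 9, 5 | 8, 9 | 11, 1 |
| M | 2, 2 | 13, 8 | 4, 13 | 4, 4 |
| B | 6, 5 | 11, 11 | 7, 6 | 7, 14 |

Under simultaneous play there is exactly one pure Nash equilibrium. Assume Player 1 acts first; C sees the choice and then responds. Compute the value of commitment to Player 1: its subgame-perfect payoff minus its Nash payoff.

0

Work backward from C's decision.
- T → C plays Y (best of 2, 5, 9, 1); Player 1 gets 8.
- M → C plays Y (best of 2, 8, 13, 4); Player 1 gets 4.
- B → C plays Z (best of 5, 11, 6, 14); Player 1 gets 7.
Maximizing over 8, 4, 7, Player 1 chooses T. Subgame-perfect outcome: (T, Y) with payoffs (8, 9).
Now find the simultaneous Nash equilibrium.
Player 1's best replies: W→T; X→M; Y→T; Z→T.
C's best replies: T→Y; M→Y; B→Z.
The unique mutual best reply is (T, Y), giving (8, 9).
Player 1's commitment gain: 8 − 8 = 0.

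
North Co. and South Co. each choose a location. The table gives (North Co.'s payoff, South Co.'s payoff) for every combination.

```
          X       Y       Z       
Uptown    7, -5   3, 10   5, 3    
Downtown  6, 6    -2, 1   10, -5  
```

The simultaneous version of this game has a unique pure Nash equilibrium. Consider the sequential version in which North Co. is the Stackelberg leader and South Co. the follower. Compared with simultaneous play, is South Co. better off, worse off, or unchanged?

Work backward from South Co.'s decision.
- Uptown: BR = Y, leader payoff 3.
- Downtown: BR = X, leader payoff 6.
Among 3, 6, the best is 6 at Downtown. Subgame-perfect outcome: (Downtown, X) with payoffs (6, 6).
Under simultaneous play:
North Co.'s best replies: X→Uptown; Y→Uptown; Z→Downtown.
South Co.'s best replies: Uptown→Y; Downtown→X.
Only (Uptown, Y) has each player best-responding; Nash payoffs (3, 10).
South Co. earns 6 sequentially versus 10 at the Nash outcome: worse off.

worse off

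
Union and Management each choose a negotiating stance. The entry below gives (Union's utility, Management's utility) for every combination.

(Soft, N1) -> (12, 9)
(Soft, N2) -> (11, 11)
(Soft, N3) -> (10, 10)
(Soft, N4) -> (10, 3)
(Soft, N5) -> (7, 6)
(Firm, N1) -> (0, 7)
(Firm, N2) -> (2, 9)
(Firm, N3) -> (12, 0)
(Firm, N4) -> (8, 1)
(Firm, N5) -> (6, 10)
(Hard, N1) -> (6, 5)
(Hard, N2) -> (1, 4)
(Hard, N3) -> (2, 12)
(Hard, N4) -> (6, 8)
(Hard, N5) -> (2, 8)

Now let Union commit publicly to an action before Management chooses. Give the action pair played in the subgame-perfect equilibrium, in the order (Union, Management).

(Soft, N2)

Solve by backward induction (Union leads).
- Soft: Management compares 9, 11, 10, 3, 6 and picks N2; Union would get 11.
- Firm: Management compares 7, 9, 0, 1, 10 and picks N5; Union would get 6.
- Hard: Management compares 5, 4, 12, 8, 8 and picks N3; Union would get 2.
Maximizing over 11, 6, 2, Union chooses Soft. Subgame-perfect outcome: (Soft, N2) with payoffs (11, 11).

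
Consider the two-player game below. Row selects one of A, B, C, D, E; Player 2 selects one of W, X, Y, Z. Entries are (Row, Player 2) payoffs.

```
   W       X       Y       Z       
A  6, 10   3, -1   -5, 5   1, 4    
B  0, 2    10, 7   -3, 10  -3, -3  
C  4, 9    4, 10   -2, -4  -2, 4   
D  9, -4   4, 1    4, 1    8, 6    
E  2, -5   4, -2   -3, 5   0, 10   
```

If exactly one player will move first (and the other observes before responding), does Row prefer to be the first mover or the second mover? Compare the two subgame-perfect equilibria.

If Row leads: Player 2's best replies are A→W, B→Y, C→X, D→Z, E→Z; Row's induced payoffs 6, -3, 4, 8, 0; outcome (D, Z), payoffs (8, 6).
If Player 2 leads: Row's best replies are W→D, X→B, Y→D, Z→D; Player 2's induced payoffs -4, 7, 1, 6; outcome (B, X), payoffs (10, 7).
Row gets 8 moving first and 10 moving second, so Row prefers to move second.

second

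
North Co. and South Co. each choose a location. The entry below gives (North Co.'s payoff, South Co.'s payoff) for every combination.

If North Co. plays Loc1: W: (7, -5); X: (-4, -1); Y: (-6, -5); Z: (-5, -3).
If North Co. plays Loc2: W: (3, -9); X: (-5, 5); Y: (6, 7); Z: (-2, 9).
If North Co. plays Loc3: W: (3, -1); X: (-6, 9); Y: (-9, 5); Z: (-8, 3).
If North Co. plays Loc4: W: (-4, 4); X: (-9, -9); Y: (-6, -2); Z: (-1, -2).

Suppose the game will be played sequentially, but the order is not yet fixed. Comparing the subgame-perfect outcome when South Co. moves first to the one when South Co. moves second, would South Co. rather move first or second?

second

If North Co. leads: South Co.'s best replies are Loc1→X, Loc2→Z, Loc3→X, Loc4→W; North Co.'s induced payoffs -4, -2, -6, -4; outcome (Loc2, Z), payoffs (-2, 9).
If South Co. leads: North Co.'s best replies are W→Loc1, X→Loc1, Y→Loc2, Z→Loc4; South Co.'s induced payoffs -5, -1, 7, -2; outcome (Loc2, Y), payoffs (6, 7).
South Co. gets 7 moving first and 9 moving second, so South Co. prefers to move second.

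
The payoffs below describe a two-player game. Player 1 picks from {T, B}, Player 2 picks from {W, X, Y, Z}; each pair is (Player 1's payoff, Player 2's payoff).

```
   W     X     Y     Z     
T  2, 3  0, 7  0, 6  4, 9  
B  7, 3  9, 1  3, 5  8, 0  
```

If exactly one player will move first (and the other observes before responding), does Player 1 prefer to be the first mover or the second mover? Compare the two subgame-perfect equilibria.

If Player 1 leads: Player 2's best replies are T→Z, B→Y; Player 1's induced payoffs 4, 3; outcome (T, Z), payoffs (4, 9).
If Player 2 leads: Player 1's best replies are W→B, X→B, Y→B, Z→B; Player 2's induced payoffs 3, 1, 5, 0; outcome (B, Y), payoffs (3, 5).
Player 1 gets 4 moving first and 3 moving second, so Player 1 prefers to move first.

first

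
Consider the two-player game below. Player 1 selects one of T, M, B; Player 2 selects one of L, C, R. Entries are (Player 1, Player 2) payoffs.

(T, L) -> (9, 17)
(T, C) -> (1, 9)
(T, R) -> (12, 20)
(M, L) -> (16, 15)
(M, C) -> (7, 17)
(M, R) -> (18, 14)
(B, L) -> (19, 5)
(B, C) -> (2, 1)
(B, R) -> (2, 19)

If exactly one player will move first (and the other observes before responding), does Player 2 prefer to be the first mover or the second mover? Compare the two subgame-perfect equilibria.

second

If Player 1 leads: Player 2's best replies are T→R, M→C, B→R; Player 1's induced payoffs 12, 7, 2; outcome (T, R), payoffs (12, 20).
If Player 2 leads: Player 1's best replies are L→B, C→M, R→M; Player 2's induced payoffs 5, 17, 14; outcome (M, C), payoffs (7, 17).
Player 2 gets 17 moving first and 20 moving second, so Player 2 prefers to move second.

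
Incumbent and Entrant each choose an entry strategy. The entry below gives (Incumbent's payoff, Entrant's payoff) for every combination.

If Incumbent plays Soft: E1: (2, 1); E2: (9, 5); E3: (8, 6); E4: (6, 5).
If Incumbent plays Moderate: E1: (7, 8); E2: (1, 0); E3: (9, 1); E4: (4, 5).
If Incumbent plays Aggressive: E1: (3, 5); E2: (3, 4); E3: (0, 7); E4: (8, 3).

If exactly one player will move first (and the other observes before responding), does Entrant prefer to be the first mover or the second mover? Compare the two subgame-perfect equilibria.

first

If Incumbent leads: Entrant's best replies are Soft→E3, Moderate→E1, Aggressive→E3; Incumbent's induced payoffs 8, 7, 0; outcome (Soft, E3), payoffs (8, 6).
If Entrant leads: Incumbent's best replies are E1→Moderate, E2→Soft, E3→Moderate, E4→Aggressive; Entrant's induced payoffs 8, 5, 1, 3; outcome (Moderate, E1), payoffs (7, 8).
Entrant gets 8 moving first and 6 moving second, so Entrant prefers to move first.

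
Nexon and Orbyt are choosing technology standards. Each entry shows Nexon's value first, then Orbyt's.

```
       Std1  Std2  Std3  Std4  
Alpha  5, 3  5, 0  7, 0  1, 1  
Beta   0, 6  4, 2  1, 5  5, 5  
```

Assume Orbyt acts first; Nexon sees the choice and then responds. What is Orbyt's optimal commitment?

Std4

Backward induction with Orbyt moving first.
- Std1: BR = Alpha, leader payoff 3.
- Std2: BR = Alpha, leader payoff 0.
- Std3: BR = Alpha, leader payoff 0.
- Std4: BR = Beta, leader payoff 5.
Maximizing over 3, 0, 0, 5, Orbyt chooses Std4. Subgame-perfect outcome: (Beta, Std4) with payoffs (5, 5).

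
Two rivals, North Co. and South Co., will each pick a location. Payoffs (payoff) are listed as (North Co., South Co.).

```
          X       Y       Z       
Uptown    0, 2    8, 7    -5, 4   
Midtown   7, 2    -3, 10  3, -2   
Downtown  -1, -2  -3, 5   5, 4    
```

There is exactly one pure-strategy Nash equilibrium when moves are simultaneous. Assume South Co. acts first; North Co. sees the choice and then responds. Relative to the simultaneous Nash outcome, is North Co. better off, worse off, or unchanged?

Work backward from North Co.'s decision.
- X: BR = Midtown, leader payoff 2.
- Y: BR = Uptown, leader payoff 7.
- Z: BR = Downtown, leader payoff 4.
South Co.'s induced payoffs are 2, 7, 4, so South Co. commits to Y. Subgame-perfect outcome: (Uptown, Y) with payoffs (8, 7).
Now find the simultaneous Nash equilibrium.
North Co.'s best replies: X→Midtown; Y→Uptown; Z→Downtown.
South Co.'s best replies: Uptown→Y; Midtown→Y; Downtown→Y.
Only (Uptown, Y) has each player best-responding; Nash payoffs (8, 7).
North Co. earns 8 sequentially versus 8 at the Nash outcome: unchanged.

unchanged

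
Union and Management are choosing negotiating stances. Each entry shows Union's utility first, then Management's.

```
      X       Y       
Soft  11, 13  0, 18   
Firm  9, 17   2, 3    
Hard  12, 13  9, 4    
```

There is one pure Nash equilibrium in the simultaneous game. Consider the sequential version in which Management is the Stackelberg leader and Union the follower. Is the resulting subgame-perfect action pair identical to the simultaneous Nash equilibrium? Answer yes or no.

Work backward from Union's decision.
- X: BR = Hard, leader payoff 13.
- Y: BR = Hard, leader payoff 4.
Among 13, 4, the best is 13 at X. Subgame-perfect outcome: (Hard, X) with payoffs (12, 13).
For the simultaneous game, intersect best replies.
Union's best replies: X→Hard; Y→Hard.
Management's best replies: Soft→Y; Firm→X; Hard→X.
The unique mutual best reply is (Hard, X), giving (12, 13).
Sequential outcome (Hard, X) coincides with the Nash profile (Hard, X).

yes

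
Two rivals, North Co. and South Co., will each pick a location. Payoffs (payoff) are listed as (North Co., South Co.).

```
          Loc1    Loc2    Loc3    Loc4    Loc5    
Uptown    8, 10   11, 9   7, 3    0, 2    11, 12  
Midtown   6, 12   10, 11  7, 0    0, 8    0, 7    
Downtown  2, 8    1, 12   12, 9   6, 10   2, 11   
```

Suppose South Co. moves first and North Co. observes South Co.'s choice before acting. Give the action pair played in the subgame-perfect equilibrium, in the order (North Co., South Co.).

(Uptown, Loc5)

Solve by backward induction (South Co. leads).
- Loc1 → North Co. plays Uptown (best of 8, 6, 2); South Co. gets 10.
- Loc2 → North Co. plays Uptown (best of 11, 10, 1); South Co. gets 9.
- Loc3 → North Co. plays Downtown (best of 7, 7, 12); South Co. gets 9.
- Loc4 → North Co. plays Downtown (best of 0, 0, 6); South Co. gets 10.
- Loc5 → North Co. plays Uptown (best of 11, 0, 2); South Co. gets 12.
Among 10, 9, 9, 10, 12, the best is 12 at Loc5. Subgame-perfect outcome: (Uptown, Loc5) with payoffs (11, 12).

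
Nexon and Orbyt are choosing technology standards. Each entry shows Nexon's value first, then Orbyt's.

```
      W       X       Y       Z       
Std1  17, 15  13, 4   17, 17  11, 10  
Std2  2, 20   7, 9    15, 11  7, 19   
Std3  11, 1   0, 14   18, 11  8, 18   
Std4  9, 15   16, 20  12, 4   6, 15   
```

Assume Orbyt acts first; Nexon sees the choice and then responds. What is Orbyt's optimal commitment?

X

Backward induction with Orbyt moving first.
- W: Nexon compares 17, 2, 11, 9 and picks Std1; Orbyt would get 15.
- X: Nexon compares 13, 7, 0, 16 and picks Std4; Orbyt would get 20.
- Y: Nexon compares 17, 15, 18, 12 and picks Std3; Orbyt would get 11.
- Z: Nexon compares 11, 7, 8, 6 and picks Std1; Orbyt would get 10.
Among 15, 20, 11, 10, the best is 20 at X. Subgame-perfect outcome: (Std4, X) with payoffs (16, 20).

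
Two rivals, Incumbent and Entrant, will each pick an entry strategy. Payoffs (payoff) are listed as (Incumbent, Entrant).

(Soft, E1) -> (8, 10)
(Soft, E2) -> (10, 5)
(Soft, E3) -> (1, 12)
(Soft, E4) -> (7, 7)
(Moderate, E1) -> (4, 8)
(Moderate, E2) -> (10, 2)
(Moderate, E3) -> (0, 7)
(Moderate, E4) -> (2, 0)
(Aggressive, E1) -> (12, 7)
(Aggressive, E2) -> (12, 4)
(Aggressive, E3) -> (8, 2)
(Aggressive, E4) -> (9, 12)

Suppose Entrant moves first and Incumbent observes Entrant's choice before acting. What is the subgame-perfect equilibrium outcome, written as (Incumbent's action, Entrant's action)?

Work backward from Incumbent's decision.
- E1: Incumbent compares 8, 4, 12 and picks Aggressive; Entrant would get 7.
- E2: Incumbent compares 10, 10, 12 and picks Aggressive; Entrant would get 4.
- E3: Incumbent compares 1, 0, 8 and picks Aggressive; Entrant would get 2.
- E4: Incumbent compares 7, 2, 9 and picks Aggressive; Entrant would get 12.
Maximizing over 7, 4, 2, 12, Entrant chooses E4. Subgame-perfect outcome: (Aggressive, E4) with payoffs (9, 12).

(Aggressive, E4)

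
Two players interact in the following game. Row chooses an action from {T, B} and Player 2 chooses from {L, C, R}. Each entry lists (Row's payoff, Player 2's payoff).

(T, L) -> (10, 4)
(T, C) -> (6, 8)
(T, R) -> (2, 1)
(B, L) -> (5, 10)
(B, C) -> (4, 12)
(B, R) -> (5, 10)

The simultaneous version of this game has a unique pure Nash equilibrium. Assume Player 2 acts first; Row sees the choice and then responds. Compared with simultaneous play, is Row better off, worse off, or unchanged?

Row best-responds to each possible Player 2 move:
- L: BR = T, leader payoff 4.
- C: BR = T, leader payoff 8.
- R: BR = B, leader payoff 10.
Player 2's induced payoffs are 4, 8, 10, so Player 2 commits to R. Subgame-perfect outcome: (B, R) with payoffs (5, 10).
For the simultaneous game, intersect best replies.
Row's best replies: L→T; C→T; R→B.
Player 2's best replies: T→C; B→C.
The unique mutual best reply is (T, C), giving (6, 8).
Row earns 5 sequentially versus 6 at the Nash outcome: worse off.

worse off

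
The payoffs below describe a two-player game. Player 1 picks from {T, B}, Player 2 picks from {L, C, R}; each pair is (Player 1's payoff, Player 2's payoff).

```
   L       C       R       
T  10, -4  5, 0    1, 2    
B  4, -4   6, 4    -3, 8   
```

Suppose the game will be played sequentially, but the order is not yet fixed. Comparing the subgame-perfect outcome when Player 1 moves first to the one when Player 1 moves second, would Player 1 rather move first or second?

If Player 1 leads: Player 2's best replies are T→R, B→R; Player 1's induced payoffs 1, -3; outcome (T, R), payoffs (1, 2).
If Player 2 leads: Player 1's best replies are L→T, C→B, R→T; Player 2's induced payoffs -4, 4, 2; outcome (B, C), payoffs (6, 4).
Player 1 gets 1 moving first and 6 moving second, so Player 1 prefers to move second.

second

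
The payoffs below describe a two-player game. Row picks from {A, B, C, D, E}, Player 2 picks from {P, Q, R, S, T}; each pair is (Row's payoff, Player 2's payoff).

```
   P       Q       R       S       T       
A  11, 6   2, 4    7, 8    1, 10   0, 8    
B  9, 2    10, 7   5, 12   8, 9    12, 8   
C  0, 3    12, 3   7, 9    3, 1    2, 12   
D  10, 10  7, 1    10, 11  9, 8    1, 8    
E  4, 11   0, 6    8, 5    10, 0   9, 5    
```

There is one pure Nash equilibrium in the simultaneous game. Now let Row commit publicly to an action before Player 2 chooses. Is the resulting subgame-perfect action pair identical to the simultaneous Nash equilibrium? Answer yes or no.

Work backward from Player 2's decision.
- A: BR = S, leader payoff 1.
- B: BR = R, leader payoff 5.
- C: BR = T, leader payoff 2.
- D: BR = R, leader payoff 10.
- E: BR = P, leader payoff 4.
Maximizing over 1, 5, 2, 10, 4, Row chooses D. Subgame-perfect outcome: (D, R) with payoffs (10, 11).
Under simultaneous play:
Row's best replies: P→A; Q→C; R→D; S→E; T→B.
Player 2's best replies: A→S; B→R; C→T; D→R; E→P.
Only (D, R) has each player best-responding; Nash payoffs (10, 11).
Sequential outcome (D, R) coincides with the Nash profile (D, R).

yes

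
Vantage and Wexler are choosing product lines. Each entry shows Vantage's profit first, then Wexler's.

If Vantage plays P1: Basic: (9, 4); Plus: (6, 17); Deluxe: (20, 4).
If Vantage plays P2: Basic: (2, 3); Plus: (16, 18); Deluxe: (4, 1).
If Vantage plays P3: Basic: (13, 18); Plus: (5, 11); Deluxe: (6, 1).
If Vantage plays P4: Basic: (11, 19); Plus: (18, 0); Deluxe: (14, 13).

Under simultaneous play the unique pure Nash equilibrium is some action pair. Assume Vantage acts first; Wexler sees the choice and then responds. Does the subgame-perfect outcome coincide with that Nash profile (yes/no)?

Backward induction with Vantage moving first.
- P1: BR = Plus, leader payoff 6.
- P2: BR = Plus, leader payoff 16.
- P3: BR = Basic, leader payoff 13.
- P4: BR = Basic, leader payoff 11.
Vantage's induced payoffs are 6, 16, 13, 11, so Vantage commits to P2. Subgame-perfect outcome: (P2, Plus) with payoffs (16, 18).
Now find the simultaneous Nash equilibrium.
Vantage's best replies: Basic→P3; Plus→P4; Deluxe→P1.
Wexler's best replies: P1→Plus; P2→Plus; P3→Basic; P4→Basic.
Only (P3, Basic) has each player best-responding; Nash payoffs (13, 18).
Sequential outcome (P2, Plus) differs from the Nash profile (P3, Basic).

no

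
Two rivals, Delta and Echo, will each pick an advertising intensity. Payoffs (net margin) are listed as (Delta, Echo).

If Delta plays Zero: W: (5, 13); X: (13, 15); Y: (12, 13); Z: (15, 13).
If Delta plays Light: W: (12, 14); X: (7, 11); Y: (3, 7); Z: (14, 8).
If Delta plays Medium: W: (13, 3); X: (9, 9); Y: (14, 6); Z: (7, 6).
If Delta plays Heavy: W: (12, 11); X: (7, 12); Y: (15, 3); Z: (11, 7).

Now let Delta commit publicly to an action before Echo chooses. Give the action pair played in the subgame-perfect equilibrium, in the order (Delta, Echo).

Solve by backward induction (Delta leads).
- Zero: BR = X, leader payoff 13.
- Light: BR = W, leader payoff 12.
- Medium: BR = X, leader payoff 9.
- Heavy: BR = X, leader payoff 7.
Delta's induced payoffs are 13, 12, 9, 7, so Delta commits to Zero. Subgame-perfect outcome: (Zero, X) with payoffs (13, 15).

(Zero, X)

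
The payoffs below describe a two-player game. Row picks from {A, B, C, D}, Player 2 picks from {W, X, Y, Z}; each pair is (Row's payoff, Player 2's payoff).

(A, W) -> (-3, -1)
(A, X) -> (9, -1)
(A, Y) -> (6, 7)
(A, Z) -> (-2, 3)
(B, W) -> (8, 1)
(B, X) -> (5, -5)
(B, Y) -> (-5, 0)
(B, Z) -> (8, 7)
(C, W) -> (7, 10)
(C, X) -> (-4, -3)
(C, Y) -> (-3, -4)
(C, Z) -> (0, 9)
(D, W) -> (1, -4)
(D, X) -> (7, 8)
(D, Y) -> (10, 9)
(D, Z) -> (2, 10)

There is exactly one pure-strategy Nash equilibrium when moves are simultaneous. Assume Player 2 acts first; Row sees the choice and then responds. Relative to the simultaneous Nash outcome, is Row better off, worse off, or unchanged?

Row best-responds to each possible Player 2 move:
- W: Row compares -3, 8, 7, 1 and picks B; Player 2 would get 1.
- X: Row compares 9, 5, -4, 7 and picks A; Player 2 would get -1.
- Y: Row compares 6, -5, -3, 10 and picks D; Player 2 would get 9.
- Z: Row compares -2, 8, 0, 2 and picks B; Player 2 would get 7.
Maximizing over 1, -1, 9, 7, Player 2 chooses Y. Subgame-perfect outcome: (D, Y) with payoffs (10, 9).
Under simultaneous play:
Row's best replies: W→B; X→A; Y→D; Z→B.
Player 2's best replies: A→Y; B→Z; C→W; D→Z.
The unique mutual best reply is (B, Z), giving (8, 7).
Row earns 10 sequentially versus 8 at the Nash outcome: better off.

better off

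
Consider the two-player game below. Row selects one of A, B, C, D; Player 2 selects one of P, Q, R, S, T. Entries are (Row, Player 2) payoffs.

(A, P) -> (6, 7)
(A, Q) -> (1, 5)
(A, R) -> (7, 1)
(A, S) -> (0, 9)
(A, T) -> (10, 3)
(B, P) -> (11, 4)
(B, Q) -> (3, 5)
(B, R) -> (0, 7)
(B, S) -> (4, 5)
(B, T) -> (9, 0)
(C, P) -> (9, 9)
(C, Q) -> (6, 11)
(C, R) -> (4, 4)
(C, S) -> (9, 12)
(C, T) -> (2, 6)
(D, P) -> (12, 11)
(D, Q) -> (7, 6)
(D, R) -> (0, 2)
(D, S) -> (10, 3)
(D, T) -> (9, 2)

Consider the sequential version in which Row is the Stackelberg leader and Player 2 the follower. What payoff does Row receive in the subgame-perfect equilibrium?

Solve by backward induction (Row leads).
- A → Player 2 plays S (best of 7, 5, 1, 9, 3); Row gets 0.
- B → Player 2 plays R (best of 4, 5, 7, 5, 0); Row gets 0.
- C → Player 2 plays S (best of 9, 11, 4, 12, 6); Row gets 9.
- D → Player 2 plays P (best of 11, 6, 2, 3, 2); Row gets 12.
Maximizing over 0, 0, 9, 12, Row chooses D. Subgame-perfect outcome: (D, P) with payoffs (12, 11).

12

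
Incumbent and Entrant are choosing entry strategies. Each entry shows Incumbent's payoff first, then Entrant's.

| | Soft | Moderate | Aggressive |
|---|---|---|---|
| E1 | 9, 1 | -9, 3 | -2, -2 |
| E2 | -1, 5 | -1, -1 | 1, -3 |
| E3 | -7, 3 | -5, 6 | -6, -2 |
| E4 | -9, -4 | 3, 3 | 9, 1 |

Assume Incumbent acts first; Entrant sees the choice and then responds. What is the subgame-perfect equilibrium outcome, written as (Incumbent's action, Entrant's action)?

Solve by backward induction (Incumbent leads).
- E1: BR = Moderate, leader payoff -9.
- E2: BR = Soft, leader payoff -1.
- E3: BR = Moderate, leader payoff -5.
- E4: BR = Moderate, leader payoff 3.
Maximizing over -9, -1, -5, 3, Incumbent chooses E4. Subgame-perfect outcome: (E4, Moderate) with payoffs (3, 3).

(E4, Moderate)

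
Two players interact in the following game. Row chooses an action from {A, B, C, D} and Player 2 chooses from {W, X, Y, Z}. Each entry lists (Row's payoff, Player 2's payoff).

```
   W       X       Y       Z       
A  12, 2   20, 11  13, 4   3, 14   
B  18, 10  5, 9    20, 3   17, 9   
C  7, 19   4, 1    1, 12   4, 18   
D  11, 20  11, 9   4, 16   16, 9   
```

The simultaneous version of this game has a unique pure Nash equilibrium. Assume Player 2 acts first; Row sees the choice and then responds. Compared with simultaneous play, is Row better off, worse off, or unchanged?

Row best-responds to each possible Player 2 move:
- W: Row compares 12, 18, 7, 11 and picks B; Player 2 would get 10.
- X: Row compares 20, 5, 4, 11 and picks A; Player 2 would get 11.
- Y: Row compares 13, 20, 1, 4 and picks B; Player 2 would get 3.
- Z: Row compares 3, 17, 4, 16 and picks B; Player 2 would get 9.
Among 10, 11, 3, 9, the best is 11 at X. Subgame-perfect outcome: (A, X) with payoffs (20, 11).
Under simultaneous play:
Row's best replies: W→B; X→A; Y→B; Z→B.
Player 2's best replies: A→Z; B→W; C→W; D→W.
Only (B, W) has each player best-responding; Nash payoffs (18, 10).
Row earns 20 sequentially versus 18 at the Nash outcome: better off.

better off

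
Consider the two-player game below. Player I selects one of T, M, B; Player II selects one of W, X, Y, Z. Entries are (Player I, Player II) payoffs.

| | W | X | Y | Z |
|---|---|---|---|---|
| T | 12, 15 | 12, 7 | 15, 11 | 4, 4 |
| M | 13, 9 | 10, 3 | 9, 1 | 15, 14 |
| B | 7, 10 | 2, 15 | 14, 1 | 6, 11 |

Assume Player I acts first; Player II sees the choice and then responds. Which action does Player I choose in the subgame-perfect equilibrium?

Solve by backward induction (Player I leads).
- T → Player II plays W (best of 15, 7, 11, 4); Player I gets 12.
- M → Player II plays Z (best of 9, 3, 1, 14); Player I gets 15.
- B → Player II plays X (best of 10, 15, 1, 11); Player I gets 2.
Player I's induced payoffs are 12, 15, 2, so Player I commits to M. Subgame-perfect outcome: (M, Z) with payoffs (15, 14).

M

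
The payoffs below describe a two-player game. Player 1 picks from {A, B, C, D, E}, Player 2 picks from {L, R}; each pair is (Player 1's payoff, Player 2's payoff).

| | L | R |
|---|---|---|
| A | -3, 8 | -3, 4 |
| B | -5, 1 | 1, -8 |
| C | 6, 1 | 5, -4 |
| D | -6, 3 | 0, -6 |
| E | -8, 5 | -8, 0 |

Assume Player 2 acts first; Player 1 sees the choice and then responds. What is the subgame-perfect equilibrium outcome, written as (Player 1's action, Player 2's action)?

Player 1 best-responds to each possible Player 2 move:
- L: Player 1 compares -3, -5, 6, -6, -8 and picks C; Player 2 would get 1.
- R: Player 1 compares -3, 1, 5, 0, -8 and picks C; Player 2 would get -4.
Player 2's induced payoffs are 1, -4, so Player 2 commits to L. Subgame-perfect outcome: (C, L) with payoffs (6, 1).

(C, L)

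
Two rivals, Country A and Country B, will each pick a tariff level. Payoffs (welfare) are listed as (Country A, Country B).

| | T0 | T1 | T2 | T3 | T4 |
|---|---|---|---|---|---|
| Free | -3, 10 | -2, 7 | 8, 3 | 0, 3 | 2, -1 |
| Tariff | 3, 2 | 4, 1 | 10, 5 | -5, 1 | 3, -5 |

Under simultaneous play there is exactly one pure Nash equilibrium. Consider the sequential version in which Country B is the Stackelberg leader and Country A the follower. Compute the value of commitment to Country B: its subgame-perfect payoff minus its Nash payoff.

0

Solve by backward induction (Country B leads).
- T0 → Country A plays Tariff (best of -3, 3); Country B gets 2.
- T1 → Country A plays Tariff (best of -2, 4); Country B gets 1.
- T2 → Country A plays Tariff (best of 8, 10); Country B gets 5.
- T3 → Country A plays Free (best of 0, -5); Country B gets 3.
- T4 → Country A plays Tariff (best of 2, 3); Country B gets -5.
Country B's induced payoffs are 2, 1, 5, 3, -5, so Country B commits to T2. Subgame-perfect outcome: (Tariff, T2) with payoffs (10, 5).
Under simultaneous play:
Country A's best replies: T0→Tariff; T1→Tariff; T2→Tariff; T3→Free; T4→Tariff.
Country B's best replies: Free→T0; Tariff→T2.
The unique mutual best reply is (Tariff, T2), giving (10, 5).
Country B's commitment gain: 5 − 5 = 0.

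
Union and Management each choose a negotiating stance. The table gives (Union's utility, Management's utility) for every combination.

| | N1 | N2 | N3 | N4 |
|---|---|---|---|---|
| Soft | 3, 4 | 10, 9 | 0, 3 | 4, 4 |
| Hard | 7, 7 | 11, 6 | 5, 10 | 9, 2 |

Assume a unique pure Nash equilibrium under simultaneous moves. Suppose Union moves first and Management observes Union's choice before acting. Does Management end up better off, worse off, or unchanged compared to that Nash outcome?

worse off

Work backward from Management's decision.
- Soft → Management plays N2 (best of 4, 9, 3, 4); Union gets 10.
- Hard → Management plays N3 (best of 7, 6, 10, 2); Union gets 5.
Union's induced payoffs are 10, 5, so Union commits to Soft. Subgame-perfect outcome: (Soft, N2) with payoffs (10, 9).
Now find the simultaneous Nash equilibrium.
Union's best replies: N1→Hard; N2→Hard; N3→Hard; N4→Hard.
Management's best replies: Soft→N2; Hard→N3.
The unique mutual best reply is (Hard, N3), giving (5, 10).
Management earns 9 sequentially versus 10 at the Nash outcome: worse off.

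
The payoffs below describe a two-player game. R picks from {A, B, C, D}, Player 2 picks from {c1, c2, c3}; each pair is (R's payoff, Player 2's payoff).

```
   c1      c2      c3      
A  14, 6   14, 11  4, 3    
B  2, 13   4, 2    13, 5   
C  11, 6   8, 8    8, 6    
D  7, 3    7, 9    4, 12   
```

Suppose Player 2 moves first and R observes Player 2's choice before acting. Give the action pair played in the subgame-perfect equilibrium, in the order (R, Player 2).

R best-responds to each possible Player 2 move:
- c1 → R plays A (best of 14, 2, 11, 7); Player 2 gets 6.
- c2 → R plays A (best of 14, 4, 8, 7); Player 2 gets 11.
- c3 → R plays B (best of 4, 13, 8, 4); Player 2 gets 5.
Among 6, 11, 5, the best is 11 at c2. Subgame-perfect outcome: (A, c2) with payoffs (14, 11).

(A, c2)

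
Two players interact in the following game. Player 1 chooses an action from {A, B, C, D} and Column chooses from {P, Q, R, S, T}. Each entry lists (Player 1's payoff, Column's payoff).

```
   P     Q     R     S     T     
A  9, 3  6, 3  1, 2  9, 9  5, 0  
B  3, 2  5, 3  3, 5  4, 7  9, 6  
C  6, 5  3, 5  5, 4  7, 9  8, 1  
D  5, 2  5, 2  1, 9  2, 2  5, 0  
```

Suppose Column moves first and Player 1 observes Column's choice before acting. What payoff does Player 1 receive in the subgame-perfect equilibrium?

9

Backward induction with Column moving first.
- P: Player 1 compares 9, 3, 6, 5 and picks A; Column would get 3.
- Q: Player 1 compares 6, 5, 3, 5 and picks A; Column would get 3.
- R: Player 1 compares 1, 3, 5, 1 and picks C; Column would get 4.
- S: Player 1 compares 9, 4, 7, 2 and picks A; Column would get 9.
- T: Player 1 compares 5, 9, 8, 5 and picks B; Column would get 6.
Maximizing over 3, 3, 4, 9, 6, Column chooses S. Subgame-perfect outcome: (A, S) with payoffs (9, 9).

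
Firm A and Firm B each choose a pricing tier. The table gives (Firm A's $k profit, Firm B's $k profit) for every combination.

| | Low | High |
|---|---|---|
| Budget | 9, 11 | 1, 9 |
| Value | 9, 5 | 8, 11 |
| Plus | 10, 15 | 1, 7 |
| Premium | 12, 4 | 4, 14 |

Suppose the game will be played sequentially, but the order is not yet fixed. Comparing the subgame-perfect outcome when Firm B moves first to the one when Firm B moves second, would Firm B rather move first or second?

If Firm A leads: Firm B's best replies are Budget→Low, Value→High, Plus→Low, Premium→High; Firm A's induced payoffs 9, 8, 10, 4; outcome (Plus, Low), payoffs (10, 15).
If Firm B leads: Firm A's best replies are Low→Premium, High→Value; Firm B's induced payoffs 4, 11; outcome (Value, High), payoffs (8, 11).
Firm B gets 11 moving first and 15 moving second, so Firm B prefers to move second.

second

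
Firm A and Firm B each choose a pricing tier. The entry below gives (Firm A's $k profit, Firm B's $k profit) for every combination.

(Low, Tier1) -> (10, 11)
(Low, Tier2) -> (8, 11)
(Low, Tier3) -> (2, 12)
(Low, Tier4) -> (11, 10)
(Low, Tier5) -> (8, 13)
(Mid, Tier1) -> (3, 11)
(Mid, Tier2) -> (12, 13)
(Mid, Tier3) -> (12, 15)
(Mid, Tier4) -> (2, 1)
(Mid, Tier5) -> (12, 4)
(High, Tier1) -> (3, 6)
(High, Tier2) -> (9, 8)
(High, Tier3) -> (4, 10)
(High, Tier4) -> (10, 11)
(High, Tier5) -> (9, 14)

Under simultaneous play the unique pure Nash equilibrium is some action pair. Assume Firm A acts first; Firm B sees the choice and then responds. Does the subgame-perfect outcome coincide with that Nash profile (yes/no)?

yes

Firm B best-responds to each possible Firm A move:
- Low → Firm B plays Tier5 (best of 11, 11, 12, 10, 13); Firm A gets 8.
- Mid → Firm B plays Tier3 (best of 11, 13, 15, 1, 4); Firm A gets 12.
- High → Firm B plays Tier5 (best of 6, 8, 10, 11, 14); Firm A gets 9.
Maximizing over 8, 12, 9, Firm A chooses Mid. Subgame-perfect outcome: (Mid, Tier3) with payoffs (12, 15).
Under simultaneous play:
Firm A's best replies: Tier1→Low; Tier2→Mid; Tier3→Mid; Tier4→Low; Tier5→Mid.
Firm B's best replies: Low→Tier5; Mid→Tier3; High→Tier5.
Only (Mid, Tier3) has each player best-responding; Nash payoffs (12, 15).
Sequential outcome (Mid, Tier3) coincides with the Nash profile (Mid, Tier3).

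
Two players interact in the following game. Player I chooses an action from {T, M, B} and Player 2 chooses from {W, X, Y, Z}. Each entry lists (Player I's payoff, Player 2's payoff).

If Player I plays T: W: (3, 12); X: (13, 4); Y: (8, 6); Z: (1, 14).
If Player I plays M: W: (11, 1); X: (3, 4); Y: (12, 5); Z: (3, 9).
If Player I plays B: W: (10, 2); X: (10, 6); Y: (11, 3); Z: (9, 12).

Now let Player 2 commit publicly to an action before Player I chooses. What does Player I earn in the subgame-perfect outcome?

9

Solve by backward induction (Player 2 leads).
- W: Player I compares 3, 11, 10 and picks M; Player 2 would get 1.
- X: Player I compares 13, 3, 10 and picks T; Player 2 would get 4.
- Y: Player I compares 8, 12, 11 and picks M; Player 2 would get 5.
- Z: Player I compares 1, 3, 9 and picks B; Player 2 would get 12.
Among 1, 4, 5, 12, the best is 12 at Z. Subgame-perfect outcome: (B, Z) with payoffs (9, 12).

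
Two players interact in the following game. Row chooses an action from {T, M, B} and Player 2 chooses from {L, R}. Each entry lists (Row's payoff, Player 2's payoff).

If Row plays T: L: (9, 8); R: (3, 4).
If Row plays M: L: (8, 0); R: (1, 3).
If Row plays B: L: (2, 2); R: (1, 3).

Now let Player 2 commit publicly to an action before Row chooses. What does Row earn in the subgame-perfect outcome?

9

Row best-responds to each possible Player 2 move:
- L → Row plays T (best of 9, 8, 2); Player 2 gets 8.
- R → Row plays T (best of 3, 1, 1); Player 2 gets 4.
Maximizing over 8, 4, Player 2 chooses L. Subgame-perfect outcome: (T, L) with payoffs (9, 8).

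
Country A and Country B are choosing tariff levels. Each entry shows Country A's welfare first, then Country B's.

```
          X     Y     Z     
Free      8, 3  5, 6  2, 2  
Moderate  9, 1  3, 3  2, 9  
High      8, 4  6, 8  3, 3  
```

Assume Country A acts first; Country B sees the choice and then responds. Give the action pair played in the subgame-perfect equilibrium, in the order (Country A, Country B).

Work backward from Country B's decision.
- Free: Country B compares 3, 6, 2 and picks Y; Country A would get 5.
- Moderate: Country B compares 1, 3, 9 and picks Z; Country A would get 2.
- High: Country B compares 4, 8, 3 and picks Y; Country A would get 6.
Maximizing over 5, 2, 6, Country A chooses High. Subgame-perfect outcome: (High, Y) with payoffs (6, 8).

(High, Y)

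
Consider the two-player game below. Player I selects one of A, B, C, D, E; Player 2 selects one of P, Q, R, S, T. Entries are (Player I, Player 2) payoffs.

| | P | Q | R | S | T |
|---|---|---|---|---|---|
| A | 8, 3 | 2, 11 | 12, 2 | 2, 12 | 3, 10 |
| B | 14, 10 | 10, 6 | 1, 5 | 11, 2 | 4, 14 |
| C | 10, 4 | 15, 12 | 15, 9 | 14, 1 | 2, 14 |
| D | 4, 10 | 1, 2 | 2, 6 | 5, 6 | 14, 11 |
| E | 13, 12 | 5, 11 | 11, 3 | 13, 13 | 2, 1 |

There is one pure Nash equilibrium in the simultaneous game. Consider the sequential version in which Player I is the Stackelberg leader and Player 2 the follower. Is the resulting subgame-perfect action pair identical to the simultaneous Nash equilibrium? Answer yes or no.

Work backward from Player 2's decision.
- A → Player 2 plays S (best of 3, 11, 2, 12, 10); Player I gets 2.
- B → Player 2 plays T (best of 10, 6, 5, 2, 14); Player I gets 4.
- C → Player 2 plays T (best of 4, 12, 9, 1, 14); Player I gets 2.
- D → Player 2 plays T (best of 10, 2, 6, 6, 11); Player I gets 14.
- E → Player 2 plays S (best of 12, 11, 3, 13, 1); Player I gets 13.
Maximizing over 2, 4, 2, 14, 13, Player I chooses D. Subgame-perfect outcome: (D, T) with payoffs (14, 11).
For the simultaneous game, intersect best replies.
Player I's best replies: P→B; Q→C; R→C; S→C; T→D.
Player 2's best replies: A→S; B→T; C→T; D→T; E→S.
The unique mutual best reply is (D, T), giving (14, 11).
Sequential outcome (D, T) coincides with the Nash profile (D, T).

yes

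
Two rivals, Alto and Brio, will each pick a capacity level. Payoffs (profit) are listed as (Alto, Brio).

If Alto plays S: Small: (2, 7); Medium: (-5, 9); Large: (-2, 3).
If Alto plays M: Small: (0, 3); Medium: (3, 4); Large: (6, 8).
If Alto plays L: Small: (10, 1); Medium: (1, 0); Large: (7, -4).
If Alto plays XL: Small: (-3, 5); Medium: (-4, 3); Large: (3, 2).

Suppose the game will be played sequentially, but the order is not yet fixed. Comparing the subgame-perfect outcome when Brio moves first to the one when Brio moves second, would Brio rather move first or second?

If Alto leads: Brio's best replies are S→Medium, M→Large, L→Small, XL→Small; Alto's induced payoffs -5, 6, 10, -3; outcome (L, Small), payoffs (10, 1).
If Brio leads: Alto's best replies are Small→L, Medium→M, Large→L; Brio's induced payoffs 1, 4, -4; outcome (M, Medium), payoffs (3, 4).
Brio gets 4 moving first and 1 moving second, so Brio prefers to move first.

first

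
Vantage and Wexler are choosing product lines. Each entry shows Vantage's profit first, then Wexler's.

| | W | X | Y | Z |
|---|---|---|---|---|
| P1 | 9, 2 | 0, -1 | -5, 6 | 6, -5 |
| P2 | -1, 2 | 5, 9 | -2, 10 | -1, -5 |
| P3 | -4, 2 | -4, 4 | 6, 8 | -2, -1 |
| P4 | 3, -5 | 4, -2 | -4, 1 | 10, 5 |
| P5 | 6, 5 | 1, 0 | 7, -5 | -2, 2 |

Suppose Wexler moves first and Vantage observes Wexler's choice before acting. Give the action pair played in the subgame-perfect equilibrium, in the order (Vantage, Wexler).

Solve by backward induction (Wexler leads).
- W: BR = P1, leader payoff 2.
- X: BR = P2, leader payoff 9.
- Y: BR = P5, leader payoff -5.
- Z: BR = P4, leader payoff 5.
Among 2, 9, -5, 5, the best is 9 at X. Subgame-perfect outcome: (P2, X) with payoffs (5, 9).

(P2, X)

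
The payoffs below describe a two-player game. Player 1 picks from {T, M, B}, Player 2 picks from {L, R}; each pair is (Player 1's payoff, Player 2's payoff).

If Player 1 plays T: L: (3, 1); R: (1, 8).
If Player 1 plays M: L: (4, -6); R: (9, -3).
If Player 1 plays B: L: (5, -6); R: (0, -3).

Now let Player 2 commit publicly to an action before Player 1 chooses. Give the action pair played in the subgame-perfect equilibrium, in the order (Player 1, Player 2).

(M, R)

Work backward from Player 1's decision.
- L: Player 1 compares 3, 4, 5 and picks B; Player 2 would get -6.
- R: Player 1 compares 1, 9, 0 and picks M; Player 2 would get -3.
Player 2's induced payoffs are -6, -3, so Player 2 commits to R. Subgame-perfect outcome: (M, R) with payoffs (9, -3).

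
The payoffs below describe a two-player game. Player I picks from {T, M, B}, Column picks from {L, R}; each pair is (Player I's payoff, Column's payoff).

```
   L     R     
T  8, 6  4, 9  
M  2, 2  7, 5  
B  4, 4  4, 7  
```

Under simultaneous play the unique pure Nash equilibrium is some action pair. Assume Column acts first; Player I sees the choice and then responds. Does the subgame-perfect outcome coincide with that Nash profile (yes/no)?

no

Player I best-responds to each possible Column move:
- L: Player I compares 8, 2, 4 and picks T; Column would get 6.
- R: Player I compares 4, 7, 4 and picks M; Column would get 5.
Maximizing over 6, 5, Column chooses L. Subgame-perfect outcome: (T, L) with payoffs (8, 6).
Under simultaneous play:
Player I's best replies: L→T; R→M.
Column's best replies: T→R; M→R; B→R.
Only (M, R) has each player best-responding; Nash payoffs (7, 5).
Sequential outcome (T, L) differs from the Nash profile (M, R).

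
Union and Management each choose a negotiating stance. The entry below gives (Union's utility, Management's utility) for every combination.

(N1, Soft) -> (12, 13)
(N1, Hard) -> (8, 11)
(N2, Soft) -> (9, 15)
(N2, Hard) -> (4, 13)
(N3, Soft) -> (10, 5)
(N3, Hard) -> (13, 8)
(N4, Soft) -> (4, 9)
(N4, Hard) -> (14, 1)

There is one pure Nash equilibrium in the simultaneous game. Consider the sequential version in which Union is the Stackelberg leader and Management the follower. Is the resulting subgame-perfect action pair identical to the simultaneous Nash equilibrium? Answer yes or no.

Work backward from Management's decision.
- N1: Management compares 13, 11 and picks Soft; Union would get 12.
- N2: Management compares 15, 13 and picks Soft; Union would get 9.
- N3: Management compares 5, 8 and picks Hard; Union would get 13.
- N4: Management compares 9, 1 and picks Soft; Union would get 4.
Among 12, 9, 13, 4, the best is 13 at N3. Subgame-perfect outcome: (N3, Hard) with payoffs (13, 8).
For the simultaneous game, intersect best replies.
Union's best replies: Soft→N1; Hard→N4.
Management's best replies: N1→Soft; N2→Soft; N3→Hard; N4→Soft.
The unique mutual best reply is (N1, Soft), giving (12, 13).
Sequential outcome (N3, Hard) differs from the Nash profile (N1, Soft).

no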